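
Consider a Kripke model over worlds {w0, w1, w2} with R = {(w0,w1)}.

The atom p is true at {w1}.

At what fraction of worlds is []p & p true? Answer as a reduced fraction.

1/3

w0: []p is T, p is F. ✗
w1: []p is T, p is T. ✓
w2: []p is T, p is F. ✗
That's 1 of 3 worlds, so 1/3.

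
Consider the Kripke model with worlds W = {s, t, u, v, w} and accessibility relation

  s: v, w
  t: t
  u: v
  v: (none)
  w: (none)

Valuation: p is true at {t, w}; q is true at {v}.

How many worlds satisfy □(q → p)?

s: successors {v, w}; q → p there: v:F, w:T. ✗
t: successors {t}; q → p there: t:T. ✓
u: successors {v}; q → p there: v:F. ✗
v: no successors, so □(q → p) holds vacuously. ✓
w: no successors, so □(q → p) holds vacuously. ✓
Satisfying worlds: {t, v, w}.

3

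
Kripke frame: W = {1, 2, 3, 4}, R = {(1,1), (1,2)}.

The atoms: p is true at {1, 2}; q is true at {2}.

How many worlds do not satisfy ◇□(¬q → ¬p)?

3

1: successors {1, 2}; □(¬q → ¬p) there: 1:F, 2:T. ✓
2: no successors, so ◇□(¬q → ¬p) fails. ✗
3: no successors, so ◇□(¬q → ¬p) fails. ✗
4: no successors, so ◇□(¬q → ¬p) fails. ✗
Satisfying worlds: {1}.
So ◇□(¬q → ¬p) fails at the other 3 worlds.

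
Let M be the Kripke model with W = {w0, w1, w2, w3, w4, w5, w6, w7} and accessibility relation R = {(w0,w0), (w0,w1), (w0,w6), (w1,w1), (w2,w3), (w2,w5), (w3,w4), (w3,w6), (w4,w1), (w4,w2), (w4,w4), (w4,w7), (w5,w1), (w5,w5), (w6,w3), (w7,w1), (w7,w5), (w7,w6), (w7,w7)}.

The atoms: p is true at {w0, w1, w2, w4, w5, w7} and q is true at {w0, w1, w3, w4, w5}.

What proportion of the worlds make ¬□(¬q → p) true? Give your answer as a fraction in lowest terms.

w0: □(¬q → p) is F. ✓
w1: □(¬q → p) is T. ✗
w2: □(¬q → p) is T. ✗
w3: □(¬q → p) is F. ✓
w4: □(¬q → p) is T. ✗
w5: □(¬q → p) is T. ✗
w6: □(¬q → p) is T. ✗
w7: □(¬q → p) is F. ✓
That's 3 of 8 worlds, so 3/8.

3/8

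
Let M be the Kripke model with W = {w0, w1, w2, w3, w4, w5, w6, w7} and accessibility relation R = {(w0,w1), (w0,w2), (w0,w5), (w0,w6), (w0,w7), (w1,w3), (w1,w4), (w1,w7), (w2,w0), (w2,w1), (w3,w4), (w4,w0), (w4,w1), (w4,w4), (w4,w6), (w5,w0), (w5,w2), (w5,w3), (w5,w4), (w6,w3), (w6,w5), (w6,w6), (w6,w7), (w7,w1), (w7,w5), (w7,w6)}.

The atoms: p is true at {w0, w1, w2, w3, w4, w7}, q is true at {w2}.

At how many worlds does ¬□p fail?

w0: □p is F. ✓
w1: □p is T. ✗
w2: □p is T. ✗
w3: □p is T. ✗
w4: □p is F. ✓
w5: □p is T. ✗
w6: □p is F. ✓
w7: □p is F. ✓
Satisfying worlds: {w0, w4, w6, w7}.
So ¬□p fails at the other 4 worlds.

4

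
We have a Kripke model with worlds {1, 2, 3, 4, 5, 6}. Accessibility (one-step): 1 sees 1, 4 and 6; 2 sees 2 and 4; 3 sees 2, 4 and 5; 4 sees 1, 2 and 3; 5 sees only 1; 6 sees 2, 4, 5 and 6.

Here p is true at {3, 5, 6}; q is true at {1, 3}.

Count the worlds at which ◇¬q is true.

5

1: successors {1, 4, 6}; ¬q there: 1:F, 4:T, 6:T. ✓
2: successors {2, 4}; ¬q there: 2:T, 4:T. ✓
3: successors {2, 4, 5}; ¬q there: 2:T, 4:T, 5:T. ✓
4: successors {1, 2, 3}; ¬q there: 1:F, 2:T, 3:F. ✓
5: successors {1}; ¬q there: 1:F. ✗
6: successors {2, 4, 5, 6}; ¬q there: 2:T, 4:T, 5:T, 6:T. ✓
Satisfying worlds: {1, 2, 3, 4, 6}.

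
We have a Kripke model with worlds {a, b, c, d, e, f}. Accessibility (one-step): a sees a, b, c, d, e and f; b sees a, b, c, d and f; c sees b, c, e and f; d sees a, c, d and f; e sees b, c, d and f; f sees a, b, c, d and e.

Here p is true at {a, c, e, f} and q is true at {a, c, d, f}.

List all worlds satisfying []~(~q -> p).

a: successors {a, b, c, d, e, f}; ~(~q -> p) there: a:F, b:T, c:F, d:F, e:F, f:F. ✗
b: successors {a, b, c, d, f}; ~(~q -> p) there: a:F, b:T, c:F, d:F, f:F. ✗
c: successors {b, c, e, f}; ~(~q -> p) there: b:T, c:F, e:F, f:F. ✗
d: successors {a, c, d, f}; ~(~q -> p) there: a:F, c:F, d:F, f:F. ✗
e: successors {b, c, d, f}; ~(~q -> p) there: b:T, c:F, d:F, f:F. ✗
f: successors {a, b, c, d, e}; ~(~q -> p) there: a:F, b:T, c:F, d:F, e:F. ✗

∅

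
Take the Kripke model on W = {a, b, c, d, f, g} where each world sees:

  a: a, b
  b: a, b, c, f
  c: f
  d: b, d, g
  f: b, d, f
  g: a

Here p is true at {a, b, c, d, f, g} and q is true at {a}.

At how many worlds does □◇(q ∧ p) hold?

2

a: successors {a, b}; ◇(q ∧ p) there: a:T, b:T. ✓
b: successors {a, b, c, f}; ◇(q ∧ p) there: a:T, b:T, c:F, f:F. ✗
c: successors {f}; ◇(q ∧ p) there: f:F. ✗
d: successors {b, d, g}; ◇(q ∧ p) there: b:T, d:F, g:T. ✗
f: successors {b, d, f}; ◇(q ∧ p) there: b:T, d:F, f:F. ✗
g: successors {a}; ◇(q ∧ p) there: a:T. ✓
Satisfying worlds: {a, g}.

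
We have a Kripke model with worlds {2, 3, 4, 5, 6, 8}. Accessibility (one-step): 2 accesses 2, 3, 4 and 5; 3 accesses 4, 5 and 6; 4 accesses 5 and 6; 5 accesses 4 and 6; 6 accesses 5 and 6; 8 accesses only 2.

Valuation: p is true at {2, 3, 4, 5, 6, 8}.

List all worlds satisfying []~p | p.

{2, 3, 4, 5, 6, 8}

2: []~p is F, p is T. ✓
3: []~p is F, p is T. ✓
4: []~p is F, p is T. ✓
5: []~p is F, p is T. ✓
6: []~p is F, p is T. ✓
8: []~p is F, p is T. ✓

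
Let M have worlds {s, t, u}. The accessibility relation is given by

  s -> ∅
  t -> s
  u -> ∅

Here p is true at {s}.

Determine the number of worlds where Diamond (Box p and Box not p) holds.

1

s: no successors, so Diamond (Box p and Box not p) fails. ✗
t: successors {s}; Box p and Box not p there: s:T. ✓
u: no successors, so Diamond (Box p and Box not p) fails. ✗
Satisfying worlds: {t}.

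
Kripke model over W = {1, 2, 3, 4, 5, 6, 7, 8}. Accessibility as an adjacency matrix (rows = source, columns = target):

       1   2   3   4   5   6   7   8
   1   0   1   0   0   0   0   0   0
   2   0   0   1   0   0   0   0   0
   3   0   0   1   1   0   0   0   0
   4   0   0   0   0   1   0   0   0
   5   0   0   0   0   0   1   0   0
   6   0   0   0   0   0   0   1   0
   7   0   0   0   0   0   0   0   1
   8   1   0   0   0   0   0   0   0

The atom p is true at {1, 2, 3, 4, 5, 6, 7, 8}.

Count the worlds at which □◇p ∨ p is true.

8

1: □◇p is T, p is T. ✓
2: □◇p is T, p is T. ✓
3: □◇p is T, p is T. ✓
4: □◇p is T, p is T. ✓
5: □◇p is T, p is T. ✓
6: □◇p is T, p is T. ✓
7: □◇p is T, p is T. ✓
8: □◇p is T, p is T. ✓
Satisfying worlds: {1, 2, 3, 4, 5, 6, 7, 8}.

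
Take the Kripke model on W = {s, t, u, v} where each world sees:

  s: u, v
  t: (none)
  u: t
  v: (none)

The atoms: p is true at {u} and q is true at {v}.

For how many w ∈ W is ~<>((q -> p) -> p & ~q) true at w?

s: <>((q -> p) -> p & ~q) is T. ✗
t: <>((q -> p) -> p & ~q) is F. ✓
u: <>((q -> p) -> p & ~q) is F. ✓
v: <>((q -> p) -> p & ~q) is F. ✓
Satisfying worlds: {t, u, v}.

3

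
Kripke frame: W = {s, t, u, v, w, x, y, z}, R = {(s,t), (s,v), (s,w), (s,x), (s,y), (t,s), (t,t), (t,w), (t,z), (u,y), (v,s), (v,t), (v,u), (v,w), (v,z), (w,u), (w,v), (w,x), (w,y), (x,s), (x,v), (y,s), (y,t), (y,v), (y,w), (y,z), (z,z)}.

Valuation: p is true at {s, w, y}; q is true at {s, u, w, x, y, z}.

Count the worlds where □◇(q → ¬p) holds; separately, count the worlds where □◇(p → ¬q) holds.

For □◇(q → ¬p):
s: successors {t, v, w, x, y}; ◇(q → ¬p) there: t:T, v:T, w:T, x:T, y:T. ✓
t: successors {s, t, w, z}; ◇(q → ¬p) there: s:T, t:T, w:T, z:T. ✓
u: successors {y}; ◇(q → ¬p) there: y:T. ✓
v: successors {s, t, u, w, z}; ◇(q → ¬p) there: s:T, t:T, u:F, w:T, z:T. ✗
w: successors {u, v, x, y}; ◇(q → ¬p) there: u:F, v:T, x:T, y:T. ✗
x: successors {s, v}; ◇(q → ¬p) there: s:T, v:T. ✓
y: successors {s, t, v, w, z}; ◇(q → ¬p) there: s:T, t:T, v:T, w:T, z:T. ✓
z: successors {z}; ◇(q → ¬p) there: z:T. ✓
— 6 worlds.
For □◇(p → ¬q):
s: successors {t, v, w, x, y}; ◇(p → ¬q) there: t:T, v:T, w:T, x:T, y:T. ✓
t: successors {s, t, w, z}; ◇(p → ¬q) there: s:T, t:T, w:T, z:T. ✓
u: successors {y}; ◇(p → ¬q) there: y:T. ✓
v: successors {s, t, u, w, z}; ◇(p → ¬q) there: s:T, t:T, u:F, w:T, z:T. ✗
w: successors {u, v, x, y}; ◇(p → ¬q) there: u:F, v:T, x:T, y:T. ✗
x: successors {s, v}; ◇(p → ¬q) there: s:T, v:T. ✓
y: successors {s, t, v, w, z}; ◇(p → ¬q) there: s:T, t:T, v:T, w:T, z:T. ✓
z: successors {z}; ◇(p → ¬q) there: z:T. ✓
— 6 worlds.

6 and 6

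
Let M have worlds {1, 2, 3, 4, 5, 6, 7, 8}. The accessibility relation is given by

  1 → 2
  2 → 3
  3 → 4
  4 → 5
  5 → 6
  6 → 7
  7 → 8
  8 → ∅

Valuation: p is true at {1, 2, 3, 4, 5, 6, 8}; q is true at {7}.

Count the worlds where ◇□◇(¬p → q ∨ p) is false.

1: successors {2}; □◇(¬p → q ∨ p) there: 2:T. ✓
2: successors {3}; □◇(¬p → q ∨ p) there: 3:T. ✓
3: successors {4}; □◇(¬p → q ∨ p) there: 4:T. ✓
4: successors {5}; □◇(¬p → q ∨ p) there: 5:T. ✓
5: successors {6}; □◇(¬p → q ∨ p) there: 6:T. ✓
6: successors {7}; □◇(¬p → q ∨ p) there: 7:F. ✗
7: successors {8}; □◇(¬p → q ∨ p) there: 8:T. ✓
8: no successors, so ◇□◇(¬p → q ∨ p) fails. ✗
Satisfying worlds: {1, 2, 3, 4, 5, 7}.
So ◇□◇(¬p → q ∨ p) fails at the other 2 worlds.

2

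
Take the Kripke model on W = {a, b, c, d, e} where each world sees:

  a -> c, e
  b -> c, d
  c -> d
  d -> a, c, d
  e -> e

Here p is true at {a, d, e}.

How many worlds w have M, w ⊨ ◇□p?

a: successors {c, e}; □p there: c:T, e:T. ✓
b: successors {c, d}; □p there: c:T, d:F. ✓
c: successors {d}; □p there: d:F. ✗
d: successors {a, c, d}; □p there: a:F, c:T, d:F. ✓
e: successors {e}; □p there: e:T. ✓
Satisfying worlds: {a, b, d, e}.

4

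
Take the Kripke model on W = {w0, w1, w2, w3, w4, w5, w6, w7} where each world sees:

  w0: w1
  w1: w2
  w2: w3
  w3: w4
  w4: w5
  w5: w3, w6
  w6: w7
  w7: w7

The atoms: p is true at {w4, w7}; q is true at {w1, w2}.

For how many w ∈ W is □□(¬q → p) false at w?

w0: successors {w1}; □(¬q → p) there: w1:T. ✓
w1: successors {w2}; □(¬q → p) there: w2:F. ✗
w2: successors {w3}; □(¬q → p) there: w3:T. ✓
w3: successors {w4}; □(¬q → p) there: w4:F. ✗
w4: successors {w5}; □(¬q → p) there: w5:F. ✗
w5: successors {w3, w6}; □(¬q → p) there: w3:T, w6:T. ✓
w6: successors {w7}; □(¬q → p) there: w7:T. ✓
w7: successors {w7}; □(¬q → p) there: w7:T. ✓
Satisfying worlds: {w0, w2, w5, w6, w7}.
So □□(¬q → p) fails at the other 3 worlds.

3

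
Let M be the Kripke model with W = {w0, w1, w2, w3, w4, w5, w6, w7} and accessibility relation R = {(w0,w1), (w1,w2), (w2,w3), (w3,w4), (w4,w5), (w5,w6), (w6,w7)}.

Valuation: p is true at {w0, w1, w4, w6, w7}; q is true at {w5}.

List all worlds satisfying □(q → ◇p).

{w0, w1, w2, w3, w4, w5, w6, w7}

w0: successors {w1}; q → ◇p there: w1:T. ✓
w1: successors {w2}; q → ◇p there: w2:T. ✓
w2: successors {w3}; q → ◇p there: w3:T. ✓
w3: successors {w4}; q → ◇p there: w4:T. ✓
w4: successors {w5}; q → ◇p there: w5:T. ✓
w5: successors {w6}; q → ◇p there: w6:T. ✓
w6: successors {w7}; q → ◇p there: w7:T. ✓
w7: no successors, so □(q → ◇p) holds vacuously. ✓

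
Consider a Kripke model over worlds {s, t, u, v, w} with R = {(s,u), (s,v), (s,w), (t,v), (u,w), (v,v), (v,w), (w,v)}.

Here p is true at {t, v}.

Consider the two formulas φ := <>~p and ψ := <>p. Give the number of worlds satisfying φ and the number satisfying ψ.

3 and 4

For <>~p:
s: successors {u, v, w}; ~p there: u:T, v:F, w:T. ✓
t: successors {v}; ~p there: v:F. ✗
u: successors {w}; ~p there: w:T. ✓
v: successors {v, w}; ~p there: v:F, w:T. ✓
w: successors {v}; ~p there: v:F. ✗
— 3 worlds.
For <>p:
s: successors {u, v, w}; p there: u:F, v:T, w:F. ✓
t: successors {v}; p there: v:T. ✓
u: successors {w}; p there: w:F. ✗
v: successors {v, w}; p there: v:T, w:F. ✓
w: successors {v}; p there: v:T. ✓
— 4 worlds.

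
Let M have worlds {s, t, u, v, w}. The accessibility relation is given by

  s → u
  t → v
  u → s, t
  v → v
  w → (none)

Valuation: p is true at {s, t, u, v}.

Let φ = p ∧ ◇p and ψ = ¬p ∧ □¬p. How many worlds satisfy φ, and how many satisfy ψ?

4 and 1

For p ∧ ◇p:
s: p is T, ◇p is T. ✓
t: p is T, ◇p is T. ✓
u: p is T, ◇p is T. ✓
v: p is T, ◇p is T. ✓
w: p is F, ◇p is F. ✗
— 4 worlds.
For ¬p ∧ □¬p:
s: ¬p is F, □¬p is F. ✗
t: ¬p is F, □¬p is F. ✗
u: ¬p is F, □¬p is F. ✗
v: ¬p is F, □¬p is F. ✗
w: ¬p is T, □¬p is T. ✓
— 1 world.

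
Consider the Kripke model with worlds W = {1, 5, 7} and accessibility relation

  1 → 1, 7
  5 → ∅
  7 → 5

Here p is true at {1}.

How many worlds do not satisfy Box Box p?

1: successors {1, 7}; Box p there: 1:F, 7:F. ✗
5: no successors, so Box Box p holds vacuously. ✓
7: successors {5}; Box p there: 5:T. ✓
Satisfying worlds: {5, 7}.
So Box Box p fails at the other 1 world.

1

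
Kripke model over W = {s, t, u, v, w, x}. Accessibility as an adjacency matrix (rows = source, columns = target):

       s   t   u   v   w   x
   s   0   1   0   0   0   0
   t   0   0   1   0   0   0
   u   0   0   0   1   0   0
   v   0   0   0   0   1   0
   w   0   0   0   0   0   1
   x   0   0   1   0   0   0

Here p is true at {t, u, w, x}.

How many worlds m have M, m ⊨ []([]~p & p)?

s: successors {t}; []~p & p there: t:F. ✗
t: successors {u}; []~p & p there: u:T. ✓
u: successors {v}; []~p & p there: v:F. ✗
v: successors {w}; []~p & p there: w:F. ✗
w: successors {x}; []~p & p there: x:F. ✗
x: successors {u}; []~p & p there: u:T. ✓
Satisfying worlds: {t, x}.

2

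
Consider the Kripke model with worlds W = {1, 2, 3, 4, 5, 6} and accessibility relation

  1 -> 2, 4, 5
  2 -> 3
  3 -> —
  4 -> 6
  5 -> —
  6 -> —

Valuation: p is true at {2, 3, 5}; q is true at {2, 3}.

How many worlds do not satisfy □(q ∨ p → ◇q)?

1: successors {2, 4, 5}; q ∨ p → ◇q there: 2:T, 4:T, 5:F. ✗
2: successors {3}; q ∨ p → ◇q there: 3:F. ✗
3: no successors, so □(q ∨ p → ◇q) holds vacuously. ✓
4: successors {6}; q ∨ p → ◇q there: 6:T. ✓
5: no successors, so □(q ∨ p → ◇q) holds vacuously. ✓
6: no successors, so □(q ∨ p → ◇q) holds vacuously. ✓
Satisfying worlds: {3, 4, 5, 6}.
So □(q ∨ p → ◇q) fails at the other 2 worlds.

2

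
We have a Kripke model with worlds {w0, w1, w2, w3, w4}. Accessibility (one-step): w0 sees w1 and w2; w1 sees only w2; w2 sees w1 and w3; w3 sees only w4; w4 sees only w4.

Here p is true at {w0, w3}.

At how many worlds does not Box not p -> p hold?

w0: not Box not p is F, p is T. ✓
w1: not Box not p is F, p is F. ✓
w2: not Box not p is T, p is F. ✗
w3: not Box not p is F, p is T. ✓
w4: not Box not p is F, p is F. ✓
Satisfying worlds: {w0, w1, w3, w4}.

4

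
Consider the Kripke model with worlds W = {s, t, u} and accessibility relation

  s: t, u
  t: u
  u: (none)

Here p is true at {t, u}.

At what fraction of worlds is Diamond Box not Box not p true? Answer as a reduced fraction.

s: successors {t, u}; Box not Box not p there: t:F, u:T. ✓
t: successors {u}; Box not Box not p there: u:T. ✓
u: no successors, so Diamond Box not Box not p fails. ✗
That's 2 of 3 worlds, so 2/3.

2/3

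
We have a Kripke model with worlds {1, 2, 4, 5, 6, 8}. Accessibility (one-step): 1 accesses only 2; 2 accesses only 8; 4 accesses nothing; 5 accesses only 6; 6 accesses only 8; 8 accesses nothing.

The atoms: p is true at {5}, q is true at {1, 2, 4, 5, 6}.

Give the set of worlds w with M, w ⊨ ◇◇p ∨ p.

1: ◇◇p is F, p is F. ✗
2: ◇◇p is F, p is F. ✗
4: ◇◇p is F, p is F. ✗
5: ◇◇p is F, p is T. ✓
6: ◇◇p is F, p is F. ✗
8: ◇◇p is F, p is F. ✗

{5}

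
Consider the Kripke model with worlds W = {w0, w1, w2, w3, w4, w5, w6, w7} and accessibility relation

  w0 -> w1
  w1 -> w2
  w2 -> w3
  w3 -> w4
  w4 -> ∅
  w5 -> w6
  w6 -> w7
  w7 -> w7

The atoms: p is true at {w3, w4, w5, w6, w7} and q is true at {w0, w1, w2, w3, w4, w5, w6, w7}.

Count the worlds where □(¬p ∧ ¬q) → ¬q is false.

w0: □(¬p ∧ ¬q) is F, ¬q is F. ✓
w1: □(¬p ∧ ¬q) is F, ¬q is F. ✓
w2: □(¬p ∧ ¬q) is F, ¬q is F. ✓
w3: □(¬p ∧ ¬q) is F, ¬q is F. ✓
w4: □(¬p ∧ ¬q) is T, ¬q is F. ✗
w5: □(¬p ∧ ¬q) is F, ¬q is F. ✓
w6: □(¬p ∧ ¬q) is F, ¬q is F. ✓
w7: □(¬p ∧ ¬q) is F, ¬q is F. ✓
Satisfying worlds: {w0, w1, w2, w3, w5, w6, w7}.
So □(¬p ∧ ¬q) → ¬q fails at the other 1 world.

1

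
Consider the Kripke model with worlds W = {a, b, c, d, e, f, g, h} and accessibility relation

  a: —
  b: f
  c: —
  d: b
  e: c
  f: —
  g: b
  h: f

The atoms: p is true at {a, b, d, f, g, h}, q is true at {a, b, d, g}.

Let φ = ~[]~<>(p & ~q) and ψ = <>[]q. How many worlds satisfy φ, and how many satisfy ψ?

For ~[]~<>(p & ~q):
a: []~<>(p & ~q) is T. ✗
b: []~<>(p & ~q) is T. ✗
c: []~<>(p & ~q) is T. ✗
d: []~<>(p & ~q) is F. ✓
e: []~<>(p & ~q) is T. ✗
f: []~<>(p & ~q) is T. ✗
g: []~<>(p & ~q) is F. ✓
h: []~<>(p & ~q) is T. ✗
— 2 worlds.
For <>[]q:
a: no successors, so <>[]q fails. ✗
b: successors {f}; []q there: f:T. ✓
c: no successors, so <>[]q fails. ✗
d: successors {b}; []q there: b:F. ✗
e: successors {c}; []q there: c:T. ✓
f: no successors, so <>[]q fails. ✗
g: successors {b}; []q there: b:F. ✗
h: successors {f}; []q there: f:T. ✓
— 3 worlds.

2 and 3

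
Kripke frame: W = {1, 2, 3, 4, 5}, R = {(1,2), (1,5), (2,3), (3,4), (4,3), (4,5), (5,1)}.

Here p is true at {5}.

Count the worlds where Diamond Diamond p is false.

3

1: successors {2, 5}; Diamond p there: 2:F, 5:F. ✗
2: successors {3}; Diamond p there: 3:F. ✗
3: successors {4}; Diamond p there: 4:T. ✓
4: successors {3, 5}; Diamond p there: 3:F, 5:F. ✗
5: successors {1}; Diamond p there: 1:T. ✓
Satisfying worlds: {3, 5}.
So Diamond Diamond p fails at the other 3 worlds.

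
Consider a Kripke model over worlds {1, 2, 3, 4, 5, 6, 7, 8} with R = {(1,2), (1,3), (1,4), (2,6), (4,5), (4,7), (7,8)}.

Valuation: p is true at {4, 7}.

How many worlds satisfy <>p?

1: successors {2, 3, 4}; p there: 2:F, 3:F, 4:T. ✓
2: successors {6}; p there: 6:F. ✗
3: no successors, so <>p fails. ✗
4: successors {5, 7}; p there: 5:F, 7:T. ✓
5: no successors, so <>p fails. ✗
6: no successors, so <>p fails. ✗
7: successors {8}; p there: 8:F. ✗
8: no successors, so <>p fails. ✗
Satisfying worlds: {1, 4}.

2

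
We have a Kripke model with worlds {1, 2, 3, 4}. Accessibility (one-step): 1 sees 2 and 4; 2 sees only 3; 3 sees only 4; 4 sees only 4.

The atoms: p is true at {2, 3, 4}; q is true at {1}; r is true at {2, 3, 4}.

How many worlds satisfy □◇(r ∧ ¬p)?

0

1: successors {2, 4}; ◇(r ∧ ¬p) there: 2:F, 4:F. ✗
2: successors {3}; ◇(r ∧ ¬p) there: 3:F. ✗
3: successors {4}; ◇(r ∧ ¬p) there: 4:F. ✗
4: successors {4}; ◇(r ∧ ¬p) there: 4:F. ✗
Satisfying worlds: ∅.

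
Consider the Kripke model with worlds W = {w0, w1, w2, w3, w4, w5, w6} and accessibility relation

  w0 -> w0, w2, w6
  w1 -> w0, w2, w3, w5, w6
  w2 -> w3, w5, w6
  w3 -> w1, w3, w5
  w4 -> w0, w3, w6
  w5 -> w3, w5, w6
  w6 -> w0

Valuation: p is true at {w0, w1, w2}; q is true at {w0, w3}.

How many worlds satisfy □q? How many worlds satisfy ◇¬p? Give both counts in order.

1 and 6

For □q:
w0: successors {w0, w2, w6}; q there: w0:T, w2:F, w6:F. ✗
w1: successors {w0, w2, w3, w5, w6}; q there: w0:T, w2:F, w3:T, w5:F, w6:F. ✗
w2: successors {w3, w5, w6}; q there: w3:T, w5:F, w6:F. ✗
w3: successors {w1, w3, w5}; q there: w1:F, w3:T, w5:F. ✗
w4: successors {w0, w3, w6}; q there: w0:T, w3:T, w6:F. ✗
w5: successors {w3, w5, w6}; q there: w3:T, w5:F, w6:F. ✗
w6: successors {w0}; q there: w0:T. ✓
— 1 world.
For ◇¬p:
w0: successors {w0, w2, w6}; ¬p there: w0:F, w2:F, w6:T. ✓
w1: successors {w0, w2, w3, w5, w6}; ¬p there: w0:F, w2:F, w3:T, w5:T, w6:T. ✓
w2: successors {w3, w5, w6}; ¬p there: w3:T, w5:T, w6:T. ✓
w3: successors {w1, w3, w5}; ¬p there: w1:F, w3:T, w5:T. ✓
w4: successors {w0, w3, w6}; ¬p there: w0:F, w3:T, w6:T. ✓
w5: successors {w3, w5, w6}; ¬p there: w3:T, w5:T, w6:T. ✓
w6: successors {w0}; ¬p there: w0:F. ✗
— 6 worlds.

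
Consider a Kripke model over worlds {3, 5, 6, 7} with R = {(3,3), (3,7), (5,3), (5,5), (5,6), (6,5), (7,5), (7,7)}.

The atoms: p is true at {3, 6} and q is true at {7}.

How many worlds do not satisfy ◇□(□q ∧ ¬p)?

4

3: successors {3, 7}; □(□q ∧ ¬p) there: 3:F, 7:F. ✗
5: successors {3, 5, 6}; □(□q ∧ ¬p) there: 3:F, 5:F, 6:F. ✗
6: successors {5}; □(□q ∧ ¬p) there: 5:F. ✗
7: successors {5, 7}; □(□q ∧ ¬p) there: 5:F, 7:F. ✗
Satisfying worlds: ∅.
So ◇□(□q ∧ ¬p) fails at the other 4 worlds.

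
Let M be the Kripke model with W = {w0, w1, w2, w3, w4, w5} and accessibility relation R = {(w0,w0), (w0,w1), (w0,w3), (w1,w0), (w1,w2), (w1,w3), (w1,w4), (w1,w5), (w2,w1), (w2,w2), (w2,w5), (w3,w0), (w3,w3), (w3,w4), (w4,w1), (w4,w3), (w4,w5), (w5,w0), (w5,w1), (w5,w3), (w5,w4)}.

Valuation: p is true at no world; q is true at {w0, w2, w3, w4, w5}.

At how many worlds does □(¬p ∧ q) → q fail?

1

w0: □(¬p ∧ q) is F, q is T. ✓
w1: □(¬p ∧ q) is T, q is F. ✗
w2: □(¬p ∧ q) is F, q is T. ✓
w3: □(¬p ∧ q) is T, q is T. ✓
w4: □(¬p ∧ q) is F, q is T. ✓
w5: □(¬p ∧ q) is F, q is T. ✓
Satisfying worlds: {w0, w2, w3, w4, w5}.
So □(¬p ∧ q) → q fails at the other 1 world.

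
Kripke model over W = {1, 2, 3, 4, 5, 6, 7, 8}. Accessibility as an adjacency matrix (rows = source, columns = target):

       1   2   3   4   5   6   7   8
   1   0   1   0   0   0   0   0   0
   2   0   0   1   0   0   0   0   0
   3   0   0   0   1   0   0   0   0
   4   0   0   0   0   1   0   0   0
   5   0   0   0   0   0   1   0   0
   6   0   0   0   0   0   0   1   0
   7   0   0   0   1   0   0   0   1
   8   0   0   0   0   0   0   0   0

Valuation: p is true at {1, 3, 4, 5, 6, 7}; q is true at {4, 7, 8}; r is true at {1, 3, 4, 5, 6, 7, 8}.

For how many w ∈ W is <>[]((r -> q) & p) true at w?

3

1: successors {2}; []((r -> q) & p) there: 2:F. ✗
2: successors {3}; []((r -> q) & p) there: 3:T. ✓
3: successors {4}; []((r -> q) & p) there: 4:F. ✗
4: successors {5}; []((r -> q) & p) there: 5:F. ✗
5: successors {6}; []((r -> q) & p) there: 6:T. ✓
6: successors {7}; []((r -> q) & p) there: 7:F. ✗
7: successors {4, 8}; []((r -> q) & p) there: 4:F, 8:T. ✓
8: no successors, so <>[]((r -> q) & p) fails. ✗
Satisfying worlds: {2, 5, 7}.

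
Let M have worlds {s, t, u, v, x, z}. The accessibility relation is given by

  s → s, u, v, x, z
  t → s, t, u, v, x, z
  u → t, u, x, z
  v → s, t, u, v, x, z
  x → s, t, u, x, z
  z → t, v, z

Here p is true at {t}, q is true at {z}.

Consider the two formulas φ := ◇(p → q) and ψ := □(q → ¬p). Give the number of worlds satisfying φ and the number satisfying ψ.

6 and 6

For ◇(p → q):
s: successors {s, u, v, x, z}; p → q there: s:T, u:T, v:T, x:T, z:T. ✓
t: successors {s, t, u, v, x, z}; p → q there: s:T, t:F, u:T, v:T, x:T, z:T. ✓
u: successors {t, u, x, z}; p → q there: t:F, u:T, x:T, z:T. ✓
v: successors {s, t, u, v, x, z}; p → q there: s:T, t:F, u:T, v:T, x:T, z:T. ✓
x: successors {s, t, u, x, z}; p → q there: s:T, t:F, u:T, x:T, z:T. ✓
z: successors {t, v, z}; p → q there: t:F, v:T, z:T. ✓
— 6 worlds.
For □(q → ¬p):
s: successors {s, u, v, x, z}; q → ¬p there: s:T, u:T, v:T, x:T, z:T. ✓
t: successors {s, t, u, v, x, z}; q → ¬p there: s:T, t:T, u:T, v:T, x:T, z:T. ✓
u: successors {t, u, x, z}; q → ¬p there: t:T, u:T, x:T, z:T. ✓
v: successors {s, t, u, v, x, z}; q → ¬p there: s:T, t:T, u:T, v:T, x:T, z:T. ✓
x: successors {s, t, u, x, z}; q → ¬p there: s:T, t:T, u:T, x:T, z:T. ✓
z: successors {t, v, z}; q → ¬p there: t:T, v:T, z:T. ✓
— 6 worlds.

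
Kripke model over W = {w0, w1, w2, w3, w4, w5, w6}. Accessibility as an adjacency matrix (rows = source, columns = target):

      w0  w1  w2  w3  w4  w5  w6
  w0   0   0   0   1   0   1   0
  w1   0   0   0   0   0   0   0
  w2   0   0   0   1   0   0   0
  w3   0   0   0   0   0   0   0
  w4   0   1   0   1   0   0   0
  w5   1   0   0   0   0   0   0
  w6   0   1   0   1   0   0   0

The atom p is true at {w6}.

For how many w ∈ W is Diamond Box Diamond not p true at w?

4

w0: successors {w3, w5}; Box Diamond not p there: w3:T, w5:T. ✓
w1: no successors, so Diamond Box Diamond not p fails. ✗
w2: successors {w3}; Box Diamond not p there: w3:T. ✓
w3: no successors, so Diamond Box Diamond not p fails. ✗
w4: successors {w1, w3}; Box Diamond not p there: w1:T, w3:T. ✓
w5: successors {w0}; Box Diamond not p there: w0:F. ✗
w6: successors {w1, w3}; Box Diamond not p there: w1:T, w3:T. ✓
Satisfying worlds: {w0, w2, w4, w6}.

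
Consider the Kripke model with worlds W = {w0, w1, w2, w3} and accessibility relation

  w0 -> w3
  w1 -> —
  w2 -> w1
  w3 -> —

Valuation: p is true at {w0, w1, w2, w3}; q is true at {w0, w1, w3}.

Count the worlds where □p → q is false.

1

w0: □p is T, q is T. ✓
w1: □p is T, q is T. ✓
w2: □p is T, q is F. ✗
w3: □p is T, q is T. ✓
Satisfying worlds: {w0, w1, w3}.
So □p → q fails at the other 1 world.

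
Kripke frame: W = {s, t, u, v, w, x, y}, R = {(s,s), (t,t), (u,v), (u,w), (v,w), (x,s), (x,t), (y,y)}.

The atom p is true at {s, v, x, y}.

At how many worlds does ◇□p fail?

s: successors {s}; □p there: s:T. ✓
t: successors {t}; □p there: t:F. ✗
u: successors {v, w}; □p there: v:F, w:T. ✓
v: successors {w}; □p there: w:T. ✓
w: no successors, so ◇□p fails. ✗
x: successors {s, t}; □p there: s:T, t:F. ✓
y: successors {y}; □p there: y:T. ✓
Satisfying worlds: {s, u, v, x, y}.
So ◇□p fails at the other 2 worlds.

2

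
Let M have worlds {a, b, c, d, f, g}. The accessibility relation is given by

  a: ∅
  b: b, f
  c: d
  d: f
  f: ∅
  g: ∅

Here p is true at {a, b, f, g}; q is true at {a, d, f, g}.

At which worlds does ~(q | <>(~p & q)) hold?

{b}

a: q | <>(~p & q) is T. ✗
b: q | <>(~p & q) is F. ✓
c: q | <>(~p & q) is T. ✗
d: q | <>(~p & q) is T. ✗
f: q | <>(~p & q) is T. ✗
g: q | <>(~p & q) is T. ✗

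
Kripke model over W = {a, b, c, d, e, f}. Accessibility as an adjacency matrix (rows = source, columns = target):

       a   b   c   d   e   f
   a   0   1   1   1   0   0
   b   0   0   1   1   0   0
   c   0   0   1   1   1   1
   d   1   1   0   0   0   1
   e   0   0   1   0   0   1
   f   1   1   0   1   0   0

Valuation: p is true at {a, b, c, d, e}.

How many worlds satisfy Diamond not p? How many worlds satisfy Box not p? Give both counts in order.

3 and 0

For Diamond not p:
a: successors {b, c, d}; not p there: b:F, c:F, d:F. ✗
b: successors {c, d}; not p there: c:F, d:F. ✗
c: successors {c, d, e, f}; not p there: c:F, d:F, e:F, f:T. ✓
d: successors {a, b, f}; not p there: a:F, b:F, f:T. ✓
e: successors {c, f}; not p there: c:F, f:T. ✓
f: successors {a, b, d}; not p there: a:F, b:F, d:F. ✗
— 3 worlds.
For Box not p:
a: successors {b, c, d}; not p there: b:F, c:F, d:F. ✗
b: successors {c, d}; not p there: c:F, d:F. ✗
c: successors {c, d, e, f}; not p there: c:F, d:F, e:F, f:T. ✗
d: successors {a, b, f}; not p there: a:F, b:F, f:T. ✗
e: successors {c, f}; not p there: c:F, f:T. ✗
f: successors {a, b, d}; not p there: a:F, b:F, d:F. ✗
— 0 worlds.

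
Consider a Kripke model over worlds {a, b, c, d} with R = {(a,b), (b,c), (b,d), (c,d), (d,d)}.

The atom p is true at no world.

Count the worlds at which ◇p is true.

0

a: successors {b}; p there: b:F. ✗
b: successors {c, d}; p there: c:F, d:F. ✗
c: successors {d}; p there: d:F. ✗
d: successors {d}; p there: d:F. ✗
Satisfying worlds: ∅.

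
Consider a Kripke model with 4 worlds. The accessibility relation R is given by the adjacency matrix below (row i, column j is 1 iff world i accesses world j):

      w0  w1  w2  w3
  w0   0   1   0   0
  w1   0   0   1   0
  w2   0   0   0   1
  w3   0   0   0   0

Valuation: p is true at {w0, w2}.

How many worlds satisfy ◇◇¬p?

1

w0: successors {w1}; ◇¬p there: w1:F. ✗
w1: successors {w2}; ◇¬p there: w2:T. ✓
w2: successors {w3}; ◇¬p there: w3:F. ✗
w3: no successors, so ◇◇¬p fails. ✗
Satisfying worlds: {w1}.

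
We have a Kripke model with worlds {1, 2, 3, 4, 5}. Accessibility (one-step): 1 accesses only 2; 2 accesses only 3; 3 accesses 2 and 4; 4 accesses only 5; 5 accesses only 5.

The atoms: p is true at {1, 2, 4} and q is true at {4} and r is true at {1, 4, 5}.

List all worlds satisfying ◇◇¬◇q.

{2, 3, 4, 5}

1: successors {2}; ◇¬◇q there: 2:F. ✗
2: successors {3}; ◇¬◇q there: 3:T. ✓
3: successors {2, 4}; ◇¬◇q there: 2:F, 4:T. ✓
4: successors {5}; ◇¬◇q there: 5:T. ✓
5: successors {5}; ◇¬◇q there: 5:T. ✓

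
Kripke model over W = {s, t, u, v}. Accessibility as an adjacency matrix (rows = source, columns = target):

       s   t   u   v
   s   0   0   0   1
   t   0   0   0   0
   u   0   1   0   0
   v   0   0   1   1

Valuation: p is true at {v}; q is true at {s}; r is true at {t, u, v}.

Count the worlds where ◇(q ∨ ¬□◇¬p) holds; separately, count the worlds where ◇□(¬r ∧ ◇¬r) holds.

For ◇(q ∨ ¬□◇¬p):
s: successors {v}; q ∨ ¬□◇¬p there: v:F. ✗
t: no successors, so ◇(q ∨ ¬□◇¬p) fails. ✗
u: successors {t}; q ∨ ¬□◇¬p there: t:F. ✗
v: successors {u, v}; q ∨ ¬□◇¬p there: u:T, v:F. ✓
— 1 world.
For ◇□(¬r ∧ ◇¬r):
s: successors {v}; □(¬r ∧ ◇¬r) there: v:F. ✗
t: no successors, so ◇□(¬r ∧ ◇¬r) fails. ✗
u: successors {t}; □(¬r ∧ ◇¬r) there: t:T. ✓
v: successors {u, v}; □(¬r ∧ ◇¬r) there: u:F, v:F. ✗
— 1 world.

1 and 1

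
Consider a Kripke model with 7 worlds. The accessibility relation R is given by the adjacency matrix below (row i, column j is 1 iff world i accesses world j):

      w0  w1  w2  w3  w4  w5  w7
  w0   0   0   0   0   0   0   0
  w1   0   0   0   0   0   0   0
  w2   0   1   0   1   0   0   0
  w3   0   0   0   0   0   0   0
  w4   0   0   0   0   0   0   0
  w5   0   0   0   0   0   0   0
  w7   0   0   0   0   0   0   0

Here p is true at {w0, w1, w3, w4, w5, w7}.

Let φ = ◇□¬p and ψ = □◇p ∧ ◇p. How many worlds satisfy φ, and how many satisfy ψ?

For ◇□¬p:
w0: no successors, so ◇□¬p fails. ✗
w1: no successors, so ◇□¬p fails. ✗
w2: successors {w1, w3}; □¬p there: w1:T, w3:T. ✓
w3: no successors, so ◇□¬p fails. ✗
w4: no successors, so ◇□¬p fails. ✗
w5: no successors, so ◇□¬p fails. ✗
w7: no successors, so ◇□¬p fails. ✗
— 1 world.
For □◇p ∧ ◇p:
w0: □◇p is T, ◇p is F. ✗
w1: □◇p is T, ◇p is F. ✗
w2: □◇p is F, ◇p is T. ✗
w3: □◇p is T, ◇p is F. ✗
w4: □◇p is T, ◇p is F. ✗
w5: □◇p is T, ◇p is F. ✗
w7: □◇p is T, ◇p is F. ✗
— 0 worlds.

1 and 0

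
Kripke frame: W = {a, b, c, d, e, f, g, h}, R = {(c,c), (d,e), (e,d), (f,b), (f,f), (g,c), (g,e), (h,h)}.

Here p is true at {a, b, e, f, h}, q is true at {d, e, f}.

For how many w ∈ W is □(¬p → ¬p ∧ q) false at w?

a: no successors, so □(¬p → ¬p ∧ q) holds vacuously. ✓
b: no successors, so □(¬p → ¬p ∧ q) holds vacuously. ✓
c: successors {c}; ¬p → ¬p ∧ q there: c:F. ✗
d: successors {e}; ¬p → ¬p ∧ q there: e:T. ✓
e: successors {d}; ¬p → ¬p ∧ q there: d:T. ✓
f: successors {b, f}; ¬p → ¬p ∧ q there: b:T, f:T. ✓
g: successors {c, e}; ¬p → ¬p ∧ q there: c:F, e:T. ✗
h: successors {h}; ¬p → ¬p ∧ q there: h:T. ✓
Satisfying worlds: {a, b, d, e, f, h}.
So □(¬p → ¬p ∧ q) fails at the other 2 worlds.

2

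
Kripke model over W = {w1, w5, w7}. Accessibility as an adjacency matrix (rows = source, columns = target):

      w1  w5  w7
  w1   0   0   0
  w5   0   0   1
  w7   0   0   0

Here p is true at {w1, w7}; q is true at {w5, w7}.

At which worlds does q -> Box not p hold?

w1: q is F, Box not p is T. ✓
w5: q is T, Box not p is F. ✗
w7: q is T, Box not p is T. ✓

{w1, w7}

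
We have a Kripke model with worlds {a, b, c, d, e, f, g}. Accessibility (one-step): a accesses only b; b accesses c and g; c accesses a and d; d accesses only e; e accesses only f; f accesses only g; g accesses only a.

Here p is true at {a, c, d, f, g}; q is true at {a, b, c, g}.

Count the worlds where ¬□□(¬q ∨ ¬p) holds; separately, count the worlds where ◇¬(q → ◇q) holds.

For ¬□□(¬q ∨ ¬p):
a: □□(¬q ∨ ¬p) is F. ✓
b: □□(¬q ∨ ¬p) is F. ✓
c: □□(¬q ∨ ¬p) is T. ✗
d: □□(¬q ∨ ¬p) is T. ✗
e: □□(¬q ∨ ¬p) is F. ✓
f: □□(¬q ∨ ¬p) is F. ✓
g: □□(¬q ∨ ¬p) is T. ✗
— 4 worlds.
For ◇¬(q → ◇q):
a: successors {b}; ¬(q → ◇q) there: b:F. ✗
b: successors {c, g}; ¬(q → ◇q) there: c:F, g:F. ✗
c: successors {a, d}; ¬(q → ◇q) there: a:F, d:F. ✗
d: successors {e}; ¬(q → ◇q) there: e:F. ✗
e: successors {f}; ¬(q → ◇q) there: f:F. ✗
f: successors {g}; ¬(q → ◇q) there: g:F. ✗
g: successors {a}; ¬(q → ◇q) there: a:F. ✗
— 0 worlds.

4 and 0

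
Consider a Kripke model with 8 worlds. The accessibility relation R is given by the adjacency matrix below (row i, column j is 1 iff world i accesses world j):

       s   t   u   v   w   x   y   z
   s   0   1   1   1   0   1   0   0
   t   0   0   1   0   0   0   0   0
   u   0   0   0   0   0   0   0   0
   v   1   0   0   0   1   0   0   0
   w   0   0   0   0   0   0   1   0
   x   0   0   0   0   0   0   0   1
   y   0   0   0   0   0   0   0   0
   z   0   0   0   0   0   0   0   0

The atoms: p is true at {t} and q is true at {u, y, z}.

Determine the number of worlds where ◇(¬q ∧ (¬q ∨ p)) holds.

s: successors {t, u, v, x}; ¬q ∧ (¬q ∨ p) there: t:T, u:F, v:T, x:T. ✓
t: successors {u}; ¬q ∧ (¬q ∨ p) there: u:F. ✗
u: no successors, so ◇(¬q ∧ (¬q ∨ p)) fails. ✗
v: successors {s, w}; ¬q ∧ (¬q ∨ p) there: s:T, w:T. ✓
w: successors {y}; ¬q ∧ (¬q ∨ p) there: y:F. ✗
x: successors {z}; ¬q ∧ (¬q ∨ p) there: z:F. ✗
y: no successors, so ◇(¬q ∧ (¬q ∨ p)) fails. ✗
z: no successors, so ◇(¬q ∧ (¬q ∨ p)) fails. ✗
Satisfying worlds: {s, v}.

2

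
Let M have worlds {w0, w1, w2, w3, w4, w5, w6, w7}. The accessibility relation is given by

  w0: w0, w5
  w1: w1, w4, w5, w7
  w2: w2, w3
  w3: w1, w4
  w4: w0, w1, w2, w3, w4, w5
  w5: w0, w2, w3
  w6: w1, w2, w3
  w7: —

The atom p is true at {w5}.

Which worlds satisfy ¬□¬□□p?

w0: □¬□□p is T. ✗
w1: □¬□□p is F. ✓
w2: □¬□□p is T. ✗
w3: □¬□□p is T. ✗
w4: □¬□□p is T. ✗
w5: □¬□□p is T. ✗
w6: □¬□□p is T. ✗
w7: □¬□□p is T. ✗

{w1}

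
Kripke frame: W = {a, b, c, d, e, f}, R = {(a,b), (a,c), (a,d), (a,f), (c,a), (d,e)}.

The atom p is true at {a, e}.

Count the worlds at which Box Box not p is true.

5

a: successors {b, c, d, f}; Box not p there: b:T, c:F, d:F, f:T. ✗
b: no successors, so Box Box not p holds vacuously. ✓
c: successors {a}; Box not p there: a:T. ✓
d: successors {e}; Box not p there: e:T. ✓
e: no successors, so Box Box not p holds vacuously. ✓
f: no successors, so Box Box not p holds vacuously. ✓
Satisfying worlds: {b, c, d, e, f}.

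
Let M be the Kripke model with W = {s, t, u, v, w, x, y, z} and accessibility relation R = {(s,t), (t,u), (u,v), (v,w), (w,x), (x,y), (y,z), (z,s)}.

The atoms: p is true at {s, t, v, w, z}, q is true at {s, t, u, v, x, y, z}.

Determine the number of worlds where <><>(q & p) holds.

s: successors {t}; <>(q & p) there: t:F. ✗
t: successors {u}; <>(q & p) there: u:T. ✓
u: successors {v}; <>(q & p) there: v:F. ✗
v: successors {w}; <>(q & p) there: w:F. ✗
w: successors {x}; <>(q & p) there: x:F. ✗
x: successors {y}; <>(q & p) there: y:T. ✓
y: successors {z}; <>(q & p) there: z:T. ✓
z: successors {s}; <>(q & p) there: s:T. ✓
Satisfying worlds: {t, x, y, z}.

4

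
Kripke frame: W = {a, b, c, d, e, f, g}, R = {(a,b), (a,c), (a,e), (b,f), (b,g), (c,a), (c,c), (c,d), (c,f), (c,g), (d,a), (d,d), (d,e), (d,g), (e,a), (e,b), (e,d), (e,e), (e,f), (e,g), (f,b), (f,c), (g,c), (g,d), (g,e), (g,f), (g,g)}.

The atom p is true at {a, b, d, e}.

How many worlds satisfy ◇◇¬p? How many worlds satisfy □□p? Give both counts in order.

For ◇◇¬p:
a: successors {b, c, e}; ◇¬p there: b:T, c:T, e:T. ✓
b: successors {f, g}; ◇¬p there: f:T, g:T. ✓
c: successors {a, c, d, f, g}; ◇¬p there: a:T, c:T, d:T, f:T, g:T. ✓
d: successors {a, d, e, g}; ◇¬p there: a:T, d:T, e:T, g:T. ✓
e: successors {a, b, d, e, f, g}; ◇¬p there: a:T, b:T, d:T, e:T, f:T, g:T. ✓
f: successors {b, c}; ◇¬p there: b:T, c:T. ✓
g: successors {c, d, e, f, g}; ◇¬p there: c:T, d:T, e:T, f:T, g:T. ✓
— 7 worlds.
For □□p:
a: successors {b, c, e}; □p there: b:F, c:F, e:F. ✗
b: successors {f, g}; □p there: f:F, g:F. ✗
c: successors {a, c, d, f, g}; □p there: a:F, c:F, d:F, f:F, g:F. ✗
d: successors {a, d, e, g}; □p there: a:F, d:F, e:F, g:F. ✗
e: successors {a, b, d, e, f, g}; □p there: a:F, b:F, d:F, e:F, f:F, g:F. ✗
f: successors {b, c}; □p there: b:F, c:F. ✗
g: successors {c, d, e, f, g}; □p there: c:F, d:F, e:F, f:F, g:F. ✗
— 0 worlds.

7 and 0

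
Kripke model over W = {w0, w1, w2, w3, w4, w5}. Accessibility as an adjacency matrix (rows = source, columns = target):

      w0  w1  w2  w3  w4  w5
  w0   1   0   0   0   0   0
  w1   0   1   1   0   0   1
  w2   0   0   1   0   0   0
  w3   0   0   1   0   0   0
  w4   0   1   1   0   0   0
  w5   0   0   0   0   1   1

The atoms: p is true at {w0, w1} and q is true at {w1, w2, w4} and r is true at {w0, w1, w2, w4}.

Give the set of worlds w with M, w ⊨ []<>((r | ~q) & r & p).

{w0}

w0: successors {w0}; <>((r | ~q) & r & p) there: w0:T. ✓
w1: successors {w1, w2, w5}; <>((r | ~q) & r & p) there: w1:T, w2:F, w5:F. ✗
w2: successors {w2}; <>((r | ~q) & r & p) there: w2:F. ✗
w3: successors {w2}; <>((r | ~q) & r & p) there: w2:F. ✗
w4: successors {w1, w2}; <>((r | ~q) & r & p) there: w1:T, w2:F. ✗
w5: successors {w4, w5}; <>((r | ~q) & r & p) there: w4:T, w5:F. ✗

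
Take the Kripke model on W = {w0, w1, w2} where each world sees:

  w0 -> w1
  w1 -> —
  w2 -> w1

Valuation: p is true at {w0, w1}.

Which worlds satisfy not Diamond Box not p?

w0: Diamond Box not p is T. ✗
w1: Diamond Box not p is F. ✓
w2: Diamond Box not p is T. ✗

{w1}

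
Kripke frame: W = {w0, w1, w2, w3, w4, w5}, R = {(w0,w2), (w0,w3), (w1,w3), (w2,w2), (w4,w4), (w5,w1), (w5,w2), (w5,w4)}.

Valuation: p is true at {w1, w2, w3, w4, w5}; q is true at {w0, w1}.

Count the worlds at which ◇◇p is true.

w0: successors {w2, w3}; ◇p there: w2:T, w3:F. ✓
w1: successors {w3}; ◇p there: w3:F. ✗
w2: successors {w2}; ◇p there: w2:T. ✓
w3: no successors, so ◇◇p fails. ✗
w4: successors {w4}; ◇p there: w4:T. ✓
w5: successors {w1, w2, w4}; ◇p there: w1:T, w2:T, w4:T. ✓
Satisfying worlds: {w0, w2, w4, w5}.

4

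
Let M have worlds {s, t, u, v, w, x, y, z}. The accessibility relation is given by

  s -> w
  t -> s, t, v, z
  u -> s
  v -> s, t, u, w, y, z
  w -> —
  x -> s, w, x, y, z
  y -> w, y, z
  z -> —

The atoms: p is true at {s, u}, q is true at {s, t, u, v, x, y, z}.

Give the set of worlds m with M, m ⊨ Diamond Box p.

{s, t, v, x, y}

s: successors {w}; Box p there: w:T. ✓
t: successors {s, t, v, z}; Box p there: s:F, t:F, v:F, z:T. ✓
u: successors {s}; Box p there: s:F. ✗
v: successors {s, t, u, w, y, z}; Box p there: s:F, t:F, u:T, w:T, y:F, z:T. ✓
w: no successors, so Diamond Box p fails. ✗
x: successors {s, w, x, y, z}; Box p there: s:F, w:T, x:F, y:F, z:T. ✓
y: successors {w, y, z}; Box p there: w:T, y:F, z:T. ✓
z: no successors, so Diamond Box p fails. ✗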